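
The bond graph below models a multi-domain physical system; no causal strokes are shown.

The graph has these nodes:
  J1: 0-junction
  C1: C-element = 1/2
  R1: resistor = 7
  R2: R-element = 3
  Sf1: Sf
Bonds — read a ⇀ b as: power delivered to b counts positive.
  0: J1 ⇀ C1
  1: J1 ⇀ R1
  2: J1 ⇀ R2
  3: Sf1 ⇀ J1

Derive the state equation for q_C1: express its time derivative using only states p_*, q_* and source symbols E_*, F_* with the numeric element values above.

β3 stroke→Sf1  (Sf1 (Sf) sets flow on bond)
β0 stroke→J1  (C1 integral (e out))
β1 stroke→R1  (J1 effort already set via bond 0)
β2 stroke→R2  (J1: bond 0 brought effort, rest push out)

dq_C1/dt = F_Sf1 - 20*q_C1/21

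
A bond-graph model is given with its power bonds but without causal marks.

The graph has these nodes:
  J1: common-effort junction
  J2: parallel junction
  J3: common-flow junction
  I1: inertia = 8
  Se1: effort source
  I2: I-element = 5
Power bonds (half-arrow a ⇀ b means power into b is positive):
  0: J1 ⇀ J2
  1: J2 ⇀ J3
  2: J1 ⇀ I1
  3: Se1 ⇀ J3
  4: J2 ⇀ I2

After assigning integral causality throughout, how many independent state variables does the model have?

b3 →J3  (Se1: effort source, stroke at far end)
b1 →J2  (only one flow-in slot at J3)
b0 →J1  (J2 effort already set via bond 1)
b4 →I2  (J2 effort already set via bond 1)
b2 →I1  (0-jn J1 has e-setter on 0)

2  (I1, I2 all integral)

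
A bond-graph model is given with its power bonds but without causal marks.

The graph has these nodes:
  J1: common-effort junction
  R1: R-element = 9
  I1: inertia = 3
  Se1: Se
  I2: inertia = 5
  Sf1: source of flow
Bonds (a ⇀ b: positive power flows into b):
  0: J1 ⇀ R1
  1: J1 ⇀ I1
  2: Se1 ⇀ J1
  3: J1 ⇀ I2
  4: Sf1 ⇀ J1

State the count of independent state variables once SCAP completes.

2  (I1, I2 all integral)

b2 |J1  (Se1 fixes effort; stroke away)
b4 |Sf1  (Sf1 (Sf) sets flow on bond)
b0 |R1  (J1 effort already set via bond 2)
b1 |I1  (0-jn J1 has e-setter on 2)
b3 |I2  (J1 effort already set via bond 2)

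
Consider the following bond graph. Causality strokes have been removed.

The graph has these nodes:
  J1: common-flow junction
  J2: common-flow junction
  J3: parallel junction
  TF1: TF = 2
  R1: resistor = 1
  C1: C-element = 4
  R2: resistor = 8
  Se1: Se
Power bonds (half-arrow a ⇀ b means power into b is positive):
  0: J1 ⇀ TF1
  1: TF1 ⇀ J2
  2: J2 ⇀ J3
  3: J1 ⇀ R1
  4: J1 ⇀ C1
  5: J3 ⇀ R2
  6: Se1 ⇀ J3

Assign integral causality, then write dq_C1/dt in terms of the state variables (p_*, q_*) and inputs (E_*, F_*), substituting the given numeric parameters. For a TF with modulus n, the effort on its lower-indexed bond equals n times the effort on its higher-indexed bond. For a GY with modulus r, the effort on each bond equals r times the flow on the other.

bond 6 stroke at J3  (Se1 (Se) sets effort on bond)
bond 2 stroke at J2  (common-e at J3 fixed by 6)
bond 5 stroke at R2  (0-jn J3 has e-setter on 6)
bond 1 stroke at TF1  (only one flow-in slot at J2)
bond 0 stroke at J1  (TF TF1: opposite of bond 1)
bond 4 stroke at J1  (C1 outputs effort q/C1)
bond 3 stroke at R1  (J1: last free bond brings flow in)

dq_C1/dt = -2*E_Se1 - q_C1/4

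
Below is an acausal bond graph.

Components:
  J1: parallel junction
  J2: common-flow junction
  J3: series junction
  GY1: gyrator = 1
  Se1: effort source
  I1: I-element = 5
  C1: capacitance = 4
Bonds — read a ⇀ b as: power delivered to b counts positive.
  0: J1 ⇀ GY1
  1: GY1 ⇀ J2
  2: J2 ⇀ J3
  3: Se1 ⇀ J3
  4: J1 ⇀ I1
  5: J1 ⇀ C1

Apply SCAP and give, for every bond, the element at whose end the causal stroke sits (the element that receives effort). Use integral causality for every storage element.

β0 |GY1
β1 |GY1
β2 |J2
β3 |J3
β4 |I1
β5 |J1

bond 3 stroke at J3  (Se1 (Se) sets effort on bond)
bond 2 stroke at J2  (J3: last free bond brings flow in)
bond 1 stroke at GY1  (only one flow-in slot at J2)
bond 0 stroke at GY1  (GY1 both-in/both-out from 1)
bond 4 stroke at I1  (I1 outputs flow p/I1)
bond 5 stroke at J1  (only one effort-in slot at J1)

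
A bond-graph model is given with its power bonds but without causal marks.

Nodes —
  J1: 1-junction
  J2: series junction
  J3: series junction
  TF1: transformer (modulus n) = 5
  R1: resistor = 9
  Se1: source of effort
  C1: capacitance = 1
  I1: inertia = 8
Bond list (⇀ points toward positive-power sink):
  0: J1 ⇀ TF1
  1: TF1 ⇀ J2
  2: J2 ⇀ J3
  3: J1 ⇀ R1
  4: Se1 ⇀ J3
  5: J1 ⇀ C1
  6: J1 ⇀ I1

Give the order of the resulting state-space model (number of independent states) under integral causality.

2  (C1, I1 all integral)

#4 stroke→J3  (Se1 (Se) sets effort on bond)
#2 stroke→J2  (closing 1-jn rule on J3)
#1 stroke→TF1  (only one flow-in slot at J2)
#0 stroke→J1  (through TF1, causality passes straight; one stroke at TF1)
#5 stroke→J1  (C1 integral (e out))
#6 stroke→I1  (I1 outputs flow p/I1)
#3 stroke→J1  (common-f at J1 fixed by 6)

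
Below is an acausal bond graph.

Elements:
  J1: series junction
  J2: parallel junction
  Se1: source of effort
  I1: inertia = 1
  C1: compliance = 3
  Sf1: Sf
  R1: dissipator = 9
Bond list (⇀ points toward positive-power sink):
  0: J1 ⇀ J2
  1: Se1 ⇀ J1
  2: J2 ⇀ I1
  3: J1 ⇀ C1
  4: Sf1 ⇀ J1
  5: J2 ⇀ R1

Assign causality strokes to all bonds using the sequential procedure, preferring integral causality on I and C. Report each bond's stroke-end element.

bond 1 stroke→J1  (Se1: effort source, stroke at far end)
bond 4 stroke→Sf1  (Sf1 (Sf) sets flow on bond)
bond 0 stroke→J1  (common-f at J1 fixed by 4)
bond 3 stroke→J1  (1-jn J1 has f-setter on 4)
bond 2 stroke→I1  (prefer integral on I1)
bond 5 stroke→J2  (closing 0-jn rule on J2)

bond 0 →J1
bond 1 →J1
bond 2 →I1
bond 3 →J1
bond 4 →Sf1
bond 5 →J2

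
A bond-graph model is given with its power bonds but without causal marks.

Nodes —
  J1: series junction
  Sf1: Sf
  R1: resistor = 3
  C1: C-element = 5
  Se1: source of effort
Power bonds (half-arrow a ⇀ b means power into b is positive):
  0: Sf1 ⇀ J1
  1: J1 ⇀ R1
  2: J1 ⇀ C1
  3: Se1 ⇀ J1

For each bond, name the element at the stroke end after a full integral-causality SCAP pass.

bond 0 →Sf1  (Sf1: flow source, stroke at near end)
bond 3 →J1  (Se1: effort source, stroke at far end)
bond 1 →J1  (common-f at J1 fixed by 0)
bond 2 →J1  (common-f at J1 fixed by 0)

b0 stroke→Sf1
b1 stroke→J1
b2 stroke→J1
b3 stroke→J1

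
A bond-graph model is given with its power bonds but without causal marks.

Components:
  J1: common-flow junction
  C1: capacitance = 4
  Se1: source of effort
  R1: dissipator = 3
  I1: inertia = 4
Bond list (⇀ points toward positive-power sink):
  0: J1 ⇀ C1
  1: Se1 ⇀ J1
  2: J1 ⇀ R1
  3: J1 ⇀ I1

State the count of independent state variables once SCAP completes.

2  (C1, I1 all integral)

#1 |J1  (source Se1 imposes e)
#0 |J1  (prefer integral on C1)
#3 |I1  (I1 integral (f out))
#2 |J1  (1-jn J1 has f-setter on 3)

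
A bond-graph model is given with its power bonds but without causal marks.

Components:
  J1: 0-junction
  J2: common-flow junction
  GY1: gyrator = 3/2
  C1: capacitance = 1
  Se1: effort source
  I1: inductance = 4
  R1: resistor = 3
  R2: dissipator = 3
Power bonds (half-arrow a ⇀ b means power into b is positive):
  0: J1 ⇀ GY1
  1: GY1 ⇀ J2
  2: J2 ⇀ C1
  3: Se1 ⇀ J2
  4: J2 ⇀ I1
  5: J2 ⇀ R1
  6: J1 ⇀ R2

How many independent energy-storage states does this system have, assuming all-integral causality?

2  (C1, I1 all integral)

bond 3 stroke→J2  (source Se1 imposes e)
bond 2 stroke→J2  (prefer integral on C1)
bond 4 stroke→I1  (I1 integral (f out))
bond 1 stroke→J2  (J2: bond 4 brought flow, rest push out)
bond 5 stroke→J2  (1-jn J2 has f-setter on 4)
bond 0 stroke→J1  (GY1 both-in/both-out from 1)
bond 6 stroke→R2  (common-e at J1 fixed by 0)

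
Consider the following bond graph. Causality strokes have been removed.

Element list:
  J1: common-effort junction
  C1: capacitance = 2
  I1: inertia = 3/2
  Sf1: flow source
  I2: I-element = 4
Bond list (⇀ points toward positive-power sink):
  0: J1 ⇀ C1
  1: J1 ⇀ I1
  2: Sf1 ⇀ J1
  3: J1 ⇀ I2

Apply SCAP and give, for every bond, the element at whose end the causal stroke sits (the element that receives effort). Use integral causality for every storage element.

b2 stroke→Sf1  (source Sf1 imposes f)
b0 stroke→J1  (C1 integral (e out))
b1 stroke→I1  (J1 effort already set via bond 0)
b3 stroke→I2  (J1: bond 0 brought effort, rest push out)

β0 stroke at J1
β1 stroke at I1
β2 stroke at Sf1
β3 stroke at I2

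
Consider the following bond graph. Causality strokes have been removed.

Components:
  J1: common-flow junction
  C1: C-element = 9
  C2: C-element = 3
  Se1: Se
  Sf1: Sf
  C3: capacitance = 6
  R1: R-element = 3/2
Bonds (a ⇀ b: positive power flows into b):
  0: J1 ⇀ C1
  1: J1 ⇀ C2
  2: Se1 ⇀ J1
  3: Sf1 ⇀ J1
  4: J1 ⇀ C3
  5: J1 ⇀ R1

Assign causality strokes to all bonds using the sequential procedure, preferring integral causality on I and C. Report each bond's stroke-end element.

b0 stroke at J1
b1 stroke at J1
b2 stroke at J1
b3 stroke at Sf1
b4 stroke at J1
b5 stroke at J1

b2 stroke at J1  (Se1 (Se) sets effort on bond)
b3 stroke at Sf1  (Sf1 (Sf) sets flow on bond)
b0 stroke at J1  (J1 flow already set via bond 3)
b1 stroke at J1  (J1: bond 3 brought flow, rest push out)
b4 stroke at J1  (common-f at J1 fixed by 3)
b5 stroke at J1  (J1 flow already set via bond 3)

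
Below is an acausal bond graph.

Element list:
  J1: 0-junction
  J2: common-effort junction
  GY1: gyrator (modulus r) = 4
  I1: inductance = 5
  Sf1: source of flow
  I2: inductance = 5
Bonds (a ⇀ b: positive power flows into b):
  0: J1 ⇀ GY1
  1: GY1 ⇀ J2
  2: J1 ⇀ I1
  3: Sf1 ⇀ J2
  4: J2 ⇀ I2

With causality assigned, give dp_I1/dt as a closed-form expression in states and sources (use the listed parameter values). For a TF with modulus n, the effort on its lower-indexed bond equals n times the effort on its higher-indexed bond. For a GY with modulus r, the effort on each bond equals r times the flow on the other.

#3 |Sf1  (Sf1 (Sf) sets flow on bond)
#2 |I1  (prefer integral on I1)
#0 |J1  (closing 0-jn rule on J1)
#1 |J2  (through GY1, causality inverts; strokes same side of GY1)
#4 |I2  (J2 effort already set via bond 1)

dp_I1/dt = -4*F_Sf1 + 4*p_I2/5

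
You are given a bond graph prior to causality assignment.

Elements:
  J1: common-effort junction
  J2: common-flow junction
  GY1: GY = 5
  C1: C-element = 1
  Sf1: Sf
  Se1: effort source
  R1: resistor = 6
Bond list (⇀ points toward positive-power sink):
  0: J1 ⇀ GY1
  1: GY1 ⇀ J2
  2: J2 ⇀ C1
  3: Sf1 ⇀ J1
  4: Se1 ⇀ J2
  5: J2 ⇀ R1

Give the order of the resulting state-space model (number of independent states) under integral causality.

bond 3 →Sf1  (Sf1 (Sf) sets flow on bond)
bond 4 →J2  (Se1: effort source, stroke at far end)
bond 0 →J1  (J1: last free bond brings effort in)
bond 1 →J2  (through GY1, causality inverts; strokes same side of GY1)
bond 2 →J2  (prefer integral on C1)
bond 5 →R1  (only one flow-in slot at J2)

1  (C1 all integral)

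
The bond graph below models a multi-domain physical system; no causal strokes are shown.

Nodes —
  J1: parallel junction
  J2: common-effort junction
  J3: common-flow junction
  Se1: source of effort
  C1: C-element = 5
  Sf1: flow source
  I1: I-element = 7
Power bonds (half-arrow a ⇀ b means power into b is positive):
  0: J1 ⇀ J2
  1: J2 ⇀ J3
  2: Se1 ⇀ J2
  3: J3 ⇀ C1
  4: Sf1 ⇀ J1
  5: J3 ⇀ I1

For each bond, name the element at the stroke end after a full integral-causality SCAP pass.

b0 |J1
b1 |J3
b2 |J2
b3 |J3
b4 |Sf1
b5 |I1

β2 stroke at J2  (source Se1 imposes e)
β4 stroke at Sf1  (Sf1 fixes flow; stroke at Sf1)
β0 stroke at J1  (only one effort-in slot at J1)
β1 stroke at J3  (common-e at J2 fixed by 2)
β3 stroke at J3  (C1: C, integral causality)
β5 stroke at I1  (only one flow-in slot at J3)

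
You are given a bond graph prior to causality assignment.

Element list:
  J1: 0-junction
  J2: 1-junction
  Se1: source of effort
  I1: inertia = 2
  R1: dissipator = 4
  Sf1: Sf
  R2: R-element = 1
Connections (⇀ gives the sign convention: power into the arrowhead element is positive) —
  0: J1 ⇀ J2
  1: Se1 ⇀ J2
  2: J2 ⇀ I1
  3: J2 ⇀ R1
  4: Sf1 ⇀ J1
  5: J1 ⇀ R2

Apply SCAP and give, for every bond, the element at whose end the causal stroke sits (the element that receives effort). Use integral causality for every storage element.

β1 stroke→J2  (Se1 fixes effort; stroke away)
β4 stroke→Sf1  (source Sf1 imposes f)
β2 stroke→I1  (I1: I, integral causality)
β0 stroke→J2  (J2 flow already set via bond 2)
β3 stroke→J2  (J2: bond 2 brought flow, rest push out)
β5 stroke→J1  (closing 0-jn rule on J1)

β0 stroke at J2
β1 stroke at J2
β2 stroke at I1
β3 stroke at J2
β4 stroke at Sf1
β5 stroke at J1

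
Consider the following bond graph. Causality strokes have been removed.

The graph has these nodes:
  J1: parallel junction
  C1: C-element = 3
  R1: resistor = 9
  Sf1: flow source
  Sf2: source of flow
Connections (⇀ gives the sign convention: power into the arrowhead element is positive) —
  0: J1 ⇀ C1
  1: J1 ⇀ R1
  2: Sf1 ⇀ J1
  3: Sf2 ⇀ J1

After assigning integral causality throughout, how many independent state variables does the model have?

#2 →Sf1  (Sf1: flow source, stroke at near end)
#3 →Sf2  (Sf2: flow source, stroke at near end)
#0 →J1  (prefer integral on C1)
#1 →R1  (J1 effort already set via bond 0)

1  (C1 all integral)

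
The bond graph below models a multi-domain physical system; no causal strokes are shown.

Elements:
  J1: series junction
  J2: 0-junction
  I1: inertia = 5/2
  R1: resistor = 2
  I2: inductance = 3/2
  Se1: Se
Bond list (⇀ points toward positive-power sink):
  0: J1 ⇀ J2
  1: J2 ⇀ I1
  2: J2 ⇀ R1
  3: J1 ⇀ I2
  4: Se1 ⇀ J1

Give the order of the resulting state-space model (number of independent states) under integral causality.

2  (I1, I2 all integral)

#4 →J1  (Se1: effort source, stroke at far end)
#1 →I1  (prefer integral on I1)
#3 →I2  (I2 outputs flow p/I2)
#0 →J1  (1-jn J1 has f-setter on 3)
#2 →J2  (J2: last free bond brings effort in)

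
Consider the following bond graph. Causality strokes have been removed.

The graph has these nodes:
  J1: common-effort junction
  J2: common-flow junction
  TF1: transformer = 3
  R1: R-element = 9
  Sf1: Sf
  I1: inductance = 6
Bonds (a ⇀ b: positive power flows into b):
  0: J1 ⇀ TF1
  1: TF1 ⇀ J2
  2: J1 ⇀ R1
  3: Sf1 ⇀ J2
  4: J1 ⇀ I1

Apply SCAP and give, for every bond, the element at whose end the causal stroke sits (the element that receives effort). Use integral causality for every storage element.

β3 →Sf1  (Sf1 (Sf) sets flow on bond)
β1 →J2  (J2: bond 3 brought flow, rest push out)
β0 →TF1  (TF TF1: opposite of bond 1)
β4 →I1  (I1 integral (f out))
β2 →J1  (closing 0-jn rule on J1)

b0 |TF1
b1 |J2
b2 |J1
b3 |Sf1
b4 |I1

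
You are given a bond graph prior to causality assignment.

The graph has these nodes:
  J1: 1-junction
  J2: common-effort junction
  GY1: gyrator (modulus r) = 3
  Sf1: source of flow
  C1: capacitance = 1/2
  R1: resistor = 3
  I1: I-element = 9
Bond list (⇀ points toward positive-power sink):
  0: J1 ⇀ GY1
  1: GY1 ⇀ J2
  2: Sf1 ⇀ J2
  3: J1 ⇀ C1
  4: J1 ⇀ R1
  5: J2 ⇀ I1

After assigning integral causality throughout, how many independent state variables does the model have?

2  (C1, I1 all integral)

#2 stroke→Sf1  (Sf1 (Sf) sets flow on bond)
#3 stroke→J1  (C1: C, integral causality)
#5 stroke→I1  (I1 integral (f out))
#1 stroke→J2  (J2: last free bond brings effort in)
#0 stroke→J1  (GY GY1: same side as bond 1)
#4 stroke→R1  (J1 needs exactly one f-in)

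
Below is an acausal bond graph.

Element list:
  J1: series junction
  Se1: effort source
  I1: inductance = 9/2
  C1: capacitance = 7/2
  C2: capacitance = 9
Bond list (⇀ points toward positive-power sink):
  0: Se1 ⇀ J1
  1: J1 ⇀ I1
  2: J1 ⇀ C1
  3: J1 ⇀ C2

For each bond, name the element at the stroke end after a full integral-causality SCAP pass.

β0 →J1  (source Se1 imposes e)
β1 →I1  (I1: I, integral causality)
β2 →J1  (J1: bond 1 brought flow, rest push out)
β3 →J1  (J1: bond 1 brought flow, rest push out)

β0 stroke→J1
β1 stroke→I1
β2 stroke→J1
β3 stroke→J1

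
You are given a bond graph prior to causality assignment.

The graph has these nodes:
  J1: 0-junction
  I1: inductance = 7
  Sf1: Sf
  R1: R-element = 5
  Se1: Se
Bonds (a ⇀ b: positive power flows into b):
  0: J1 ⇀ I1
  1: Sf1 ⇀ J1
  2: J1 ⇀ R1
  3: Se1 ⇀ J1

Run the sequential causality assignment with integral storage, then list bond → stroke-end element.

bond 1 →Sf1  (Sf1 (Sf) sets flow on bond)
bond 3 →J1  (source Se1 imposes e)
bond 0 →I1  (common-e at J1 fixed by 3)
bond 2 →R1  (0-jn J1 has e-setter on 3)

#0 stroke at I1
#1 stroke at Sf1
#2 stroke at R1
#3 stroke at J1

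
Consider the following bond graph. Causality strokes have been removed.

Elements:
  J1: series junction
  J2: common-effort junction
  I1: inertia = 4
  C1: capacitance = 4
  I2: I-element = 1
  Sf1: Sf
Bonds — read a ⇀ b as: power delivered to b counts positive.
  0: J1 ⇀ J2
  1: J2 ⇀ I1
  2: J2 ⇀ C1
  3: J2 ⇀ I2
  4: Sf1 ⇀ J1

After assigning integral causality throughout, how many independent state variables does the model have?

b4 |Sf1  (Sf1 fixes flow; stroke at Sf1)
b0 |J1  (J1 flow already set via bond 4)
b1 |I1  (I1 outputs flow p/I1)
b2 |J2  (C1 integral (e out))
b3 |I2  (J2 effort already set via bond 2)

3  (C1, I1, I2 all integral)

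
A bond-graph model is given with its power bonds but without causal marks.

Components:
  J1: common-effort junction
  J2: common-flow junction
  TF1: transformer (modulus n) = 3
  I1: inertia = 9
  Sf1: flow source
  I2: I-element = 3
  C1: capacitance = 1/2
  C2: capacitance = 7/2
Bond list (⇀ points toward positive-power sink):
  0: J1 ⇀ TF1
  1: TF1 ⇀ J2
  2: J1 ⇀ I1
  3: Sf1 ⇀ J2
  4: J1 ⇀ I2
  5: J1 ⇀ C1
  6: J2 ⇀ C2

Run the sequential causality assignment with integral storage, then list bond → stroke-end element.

#0 |TF1
#1 |J2
#2 |I1
#3 |Sf1
#4 |I2
#5 |J1
#6 |J2

bond 3 →Sf1  (Sf1 fixes flow; stroke at Sf1)
bond 1 →J2  (common-f at J2 fixed by 3)
bond 6 →J2  (J2: bond 3 brought flow, rest push out)
bond 0 →TF1  (TF TF1: opposite of bond 1)
bond 2 →I1  (prefer integral on I1)
bond 4 →I2  (I2 integral (f out))
bond 5 →J1  (only one effort-in slot at J1)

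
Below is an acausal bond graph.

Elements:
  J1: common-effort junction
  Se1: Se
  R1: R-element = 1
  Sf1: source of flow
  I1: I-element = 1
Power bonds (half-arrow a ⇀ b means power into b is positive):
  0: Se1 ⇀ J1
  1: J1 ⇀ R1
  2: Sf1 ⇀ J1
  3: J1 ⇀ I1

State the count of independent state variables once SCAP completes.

β0 stroke→J1  (Se1: effort source, stroke at far end)
β2 stroke→Sf1  (Sf1 fixes flow; stroke at Sf1)
β1 stroke→R1  (J1 effort already set via bond 0)
β3 stroke→I1  (common-e at J1 fixed by 0)

1  (I1 all integral)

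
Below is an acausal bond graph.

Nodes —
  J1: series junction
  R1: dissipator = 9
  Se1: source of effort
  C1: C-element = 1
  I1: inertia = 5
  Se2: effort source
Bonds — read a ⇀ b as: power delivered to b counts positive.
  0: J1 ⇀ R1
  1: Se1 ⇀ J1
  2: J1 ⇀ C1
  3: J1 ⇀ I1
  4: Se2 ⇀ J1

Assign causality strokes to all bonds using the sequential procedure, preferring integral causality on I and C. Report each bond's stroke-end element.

b1 stroke at J1  (Se1: effort source, stroke at far end)
b4 stroke at J1  (source Se2 imposes e)
b2 stroke at J1  (C1 outputs effort q/C1)
b3 stroke at I1  (prefer integral on I1)
b0 stroke at J1  (J1 flow already set via bond 3)

#0 stroke→J1
#1 stroke→J1
#2 stroke→J1
#3 stroke→I1
#4 stroke→J1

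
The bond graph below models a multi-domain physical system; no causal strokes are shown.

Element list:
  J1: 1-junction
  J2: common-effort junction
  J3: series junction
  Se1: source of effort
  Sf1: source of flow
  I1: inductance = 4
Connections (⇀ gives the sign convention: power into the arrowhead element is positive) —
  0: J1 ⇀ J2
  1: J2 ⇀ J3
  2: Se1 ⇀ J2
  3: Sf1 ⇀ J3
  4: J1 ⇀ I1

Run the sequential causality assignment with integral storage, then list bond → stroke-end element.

bond 2 |J2  (source Se1 imposes e)
bond 3 |Sf1  (source Sf1 imposes f)
bond 0 |J1  (0-jn J2 has e-setter on 2)
bond 1 |J3  (0-jn J2 has e-setter on 2)
bond 4 |I1  (J1 needs exactly one f-in)

β0 |J1
β1 |J3
β2 |J2
β3 |Sf1
β4 |I1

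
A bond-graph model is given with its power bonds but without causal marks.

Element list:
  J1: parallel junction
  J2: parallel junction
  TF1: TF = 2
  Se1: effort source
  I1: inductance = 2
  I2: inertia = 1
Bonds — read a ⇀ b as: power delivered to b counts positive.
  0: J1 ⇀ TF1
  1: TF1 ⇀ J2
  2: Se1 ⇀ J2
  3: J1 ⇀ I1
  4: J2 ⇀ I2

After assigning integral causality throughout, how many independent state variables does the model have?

β2 stroke→J2  (Se1 (Se) sets effort on bond)
β1 stroke→TF1  (J2 effort already set via bond 2)
β4 stroke→I2  (common-e at J2 fixed by 2)
β0 stroke→J1  (TF1: transformer flips bond 1)
β3 stroke→I1  (J1 effort already set via bond 0)

2  (I1, I2 all integral)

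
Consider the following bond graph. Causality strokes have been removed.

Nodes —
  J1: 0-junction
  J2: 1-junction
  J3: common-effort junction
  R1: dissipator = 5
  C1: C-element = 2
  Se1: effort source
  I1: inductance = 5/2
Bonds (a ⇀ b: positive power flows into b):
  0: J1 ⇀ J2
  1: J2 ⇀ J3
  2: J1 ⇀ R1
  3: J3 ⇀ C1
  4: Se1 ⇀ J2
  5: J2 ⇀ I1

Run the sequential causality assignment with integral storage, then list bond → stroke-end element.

b0 →J2
b1 →J2
b2 →J1
b3 →J3
b4 →J2
b5 →I1

bond 4 →J2  (Se1 (Se) sets effort on bond)
bond 3 →J3  (C1 integral (e out))
bond 1 →J2  (J3: bond 3 brought effort, rest push out)
bond 5 →I1  (prefer integral on I1)
bond 0 →J2  (common-f at J2 fixed by 5)
bond 2 →J1  (closing 0-jn rule on J1)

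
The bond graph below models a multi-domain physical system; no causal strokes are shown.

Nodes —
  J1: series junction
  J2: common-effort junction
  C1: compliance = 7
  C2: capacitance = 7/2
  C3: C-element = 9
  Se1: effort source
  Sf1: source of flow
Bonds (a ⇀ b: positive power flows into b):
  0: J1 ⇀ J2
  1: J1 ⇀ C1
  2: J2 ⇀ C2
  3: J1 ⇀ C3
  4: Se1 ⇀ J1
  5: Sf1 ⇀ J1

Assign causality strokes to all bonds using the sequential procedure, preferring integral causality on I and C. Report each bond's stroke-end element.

#0 stroke→J1
#1 stroke→J1
#2 stroke→J2
#3 stroke→J1
#4 stroke→J1
#5 stroke→Sf1

bond 4 →J1  (Se1: effort source, stroke at far end)
bond 5 →Sf1  (Sf1 (Sf) sets flow on bond)
bond 0 →J1  (common-f at J1 fixed by 5)
bond 1 →J1  (1-jn J1 has f-setter on 5)
bond 3 →J1  (J1 flow already set via bond 5)
bond 2 →J2  (J2: last free bond brings effort in)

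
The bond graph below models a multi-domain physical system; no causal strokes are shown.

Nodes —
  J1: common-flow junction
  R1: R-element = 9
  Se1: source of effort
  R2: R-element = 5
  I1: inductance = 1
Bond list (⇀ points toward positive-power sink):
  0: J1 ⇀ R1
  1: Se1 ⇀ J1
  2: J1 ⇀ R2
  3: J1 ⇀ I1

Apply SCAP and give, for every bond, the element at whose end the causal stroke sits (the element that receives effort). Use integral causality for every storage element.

bond 1 stroke at J1  (Se1 fixes effort; stroke away)
bond 3 stroke at I1  (I1 outputs flow p/I1)
bond 0 stroke at J1  (J1 flow already set via bond 3)
bond 2 stroke at J1  (1-jn J1 has f-setter on 3)

bond 0 stroke→J1
bond 1 stroke→J1
bond 2 stroke→J1
bond 3 stroke→I1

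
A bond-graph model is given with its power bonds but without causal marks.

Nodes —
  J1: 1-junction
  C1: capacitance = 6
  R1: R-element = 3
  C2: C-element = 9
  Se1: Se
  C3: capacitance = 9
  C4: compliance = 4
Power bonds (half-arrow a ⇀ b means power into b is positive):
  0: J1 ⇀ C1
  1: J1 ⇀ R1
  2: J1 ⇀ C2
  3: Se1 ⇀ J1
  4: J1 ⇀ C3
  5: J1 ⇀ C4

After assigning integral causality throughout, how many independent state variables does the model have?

bond 3 |J1  (Se1 fixes effort; stroke away)
bond 0 |J1  (prefer integral on C1)
bond 2 |J1  (prefer integral on C2)
bond 4 |J1  (C3: C, integral causality)
bond 5 |J1  (C4: C, integral causality)
bond 1 |R1  (J1 needs exactly one f-in)

4  (C1, C2, C3, C4 all integral)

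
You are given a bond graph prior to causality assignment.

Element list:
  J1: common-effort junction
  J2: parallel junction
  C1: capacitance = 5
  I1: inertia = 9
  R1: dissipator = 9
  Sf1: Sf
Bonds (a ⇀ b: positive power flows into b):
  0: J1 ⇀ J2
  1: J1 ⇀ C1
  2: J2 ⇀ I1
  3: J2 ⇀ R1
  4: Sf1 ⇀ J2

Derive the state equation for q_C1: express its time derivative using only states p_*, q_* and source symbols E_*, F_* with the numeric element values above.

β4 |Sf1  (Sf1 (Sf) sets flow on bond)
β1 |J1  (C1: C, integral causality)
β0 |J2  (J1: bond 1 brought effort, rest push out)
β2 |I1  (0-jn J2 has e-setter on 0)
β3 |R1  (0-jn J2 has e-setter on 0)

dq_C1/dt = F_Sf1 - p_I1/9 - q_C1/45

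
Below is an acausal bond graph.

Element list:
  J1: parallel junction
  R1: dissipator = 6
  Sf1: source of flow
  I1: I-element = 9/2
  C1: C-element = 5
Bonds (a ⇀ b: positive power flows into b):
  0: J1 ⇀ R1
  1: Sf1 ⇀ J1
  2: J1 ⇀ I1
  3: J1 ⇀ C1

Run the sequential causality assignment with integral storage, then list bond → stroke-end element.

bond 0 →R1
bond 1 →Sf1
bond 2 →I1
bond 3 →J1

bond 1 stroke→Sf1  (Sf1 (Sf) sets flow on bond)
bond 2 stroke→I1  (I1 outputs flow p/I1)
bond 3 stroke→J1  (C1 integral (e out))
bond 0 stroke→R1  (J1 effort already set via bond 3)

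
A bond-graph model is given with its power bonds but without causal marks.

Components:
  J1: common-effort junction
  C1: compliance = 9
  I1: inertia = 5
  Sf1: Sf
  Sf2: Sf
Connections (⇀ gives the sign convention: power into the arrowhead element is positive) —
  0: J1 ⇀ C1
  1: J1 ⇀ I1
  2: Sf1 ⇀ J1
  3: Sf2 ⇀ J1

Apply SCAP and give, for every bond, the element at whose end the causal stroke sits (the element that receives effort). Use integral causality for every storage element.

bond 2 |Sf1  (source Sf1 imposes f)
bond 3 |Sf2  (source Sf2 imposes f)
bond 0 |J1  (C1 integral (e out))
bond 1 |I1  (0-jn J1 has e-setter on 0)

#0 stroke→J1
#1 stroke→I1
#2 stroke→Sf1
#3 stroke→Sf2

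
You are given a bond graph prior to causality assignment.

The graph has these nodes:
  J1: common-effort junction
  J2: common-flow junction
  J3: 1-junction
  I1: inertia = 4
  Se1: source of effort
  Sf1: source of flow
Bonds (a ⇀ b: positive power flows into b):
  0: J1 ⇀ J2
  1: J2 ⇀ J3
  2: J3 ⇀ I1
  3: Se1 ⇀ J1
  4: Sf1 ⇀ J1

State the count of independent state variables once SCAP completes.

bond 3 →J1  (Se1 fixes effort; stroke away)
bond 4 →Sf1  (Sf1 (Sf) sets flow on bond)
bond 0 →J2  (J1: bond 3 brought effort, rest push out)
bond 1 →J3  (closing 1-jn rule on J2)
bond 2 →I1  (only one flow-in slot at J3)

1  (I1 all integral)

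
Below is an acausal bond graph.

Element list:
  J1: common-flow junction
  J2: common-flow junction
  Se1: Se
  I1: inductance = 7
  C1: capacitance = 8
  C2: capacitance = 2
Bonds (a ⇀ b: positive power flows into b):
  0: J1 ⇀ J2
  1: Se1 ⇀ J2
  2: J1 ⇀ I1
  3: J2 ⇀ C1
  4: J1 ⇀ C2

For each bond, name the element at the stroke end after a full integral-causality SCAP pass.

bond 0 stroke at J1
bond 1 stroke at J2
bond 2 stroke at I1
bond 3 stroke at J2
bond 4 stroke at J1

b1 stroke→J2  (Se1 (Se) sets effort on bond)
b2 stroke→I1  (prefer integral on I1)
b0 stroke→J1  (J1: bond 2 brought flow, rest push out)
b4 stroke→J1  (common-f at J1 fixed by 2)
b3 stroke→J2  (J2 flow already set via bond 0)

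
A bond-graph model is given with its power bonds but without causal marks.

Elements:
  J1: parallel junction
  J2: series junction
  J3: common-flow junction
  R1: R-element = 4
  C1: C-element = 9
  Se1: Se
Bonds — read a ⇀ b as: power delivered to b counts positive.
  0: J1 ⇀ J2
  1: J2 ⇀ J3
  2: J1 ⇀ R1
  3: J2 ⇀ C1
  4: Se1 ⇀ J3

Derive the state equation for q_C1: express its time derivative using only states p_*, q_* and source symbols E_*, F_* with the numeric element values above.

b4 →J3  (Se1: effort source, stroke at far end)
b1 →J2  (J3: last free bond brings flow in)
b3 →J2  (C1 outputs effort q/C1)
b0 →J1  (J2: last free bond brings flow in)
b2 →R1  (J1 effort already set via bond 0)

dq_C1/dt = E_Se1/4 - q_C1/36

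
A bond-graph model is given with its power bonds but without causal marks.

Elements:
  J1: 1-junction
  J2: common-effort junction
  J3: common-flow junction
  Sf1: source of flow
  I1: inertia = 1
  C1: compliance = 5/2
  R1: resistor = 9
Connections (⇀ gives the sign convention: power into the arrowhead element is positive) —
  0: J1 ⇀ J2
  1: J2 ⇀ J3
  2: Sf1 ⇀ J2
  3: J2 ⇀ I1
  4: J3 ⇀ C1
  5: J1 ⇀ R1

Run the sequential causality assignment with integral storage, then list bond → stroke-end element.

b2 →Sf1  (Sf1 (Sf) sets flow on bond)
b3 →I1  (prefer integral on I1)
b4 →J3  (C1: C, integral causality)
b1 →J2  (only one flow-in slot at J3)
b0 →J1  (0-jn J2 has e-setter on 1)
b5 →R1  (J1: last free bond brings flow in)

β0 →J1
β1 →J2
β2 →Sf1
β3 →I1
β4 →J3
β5 →R1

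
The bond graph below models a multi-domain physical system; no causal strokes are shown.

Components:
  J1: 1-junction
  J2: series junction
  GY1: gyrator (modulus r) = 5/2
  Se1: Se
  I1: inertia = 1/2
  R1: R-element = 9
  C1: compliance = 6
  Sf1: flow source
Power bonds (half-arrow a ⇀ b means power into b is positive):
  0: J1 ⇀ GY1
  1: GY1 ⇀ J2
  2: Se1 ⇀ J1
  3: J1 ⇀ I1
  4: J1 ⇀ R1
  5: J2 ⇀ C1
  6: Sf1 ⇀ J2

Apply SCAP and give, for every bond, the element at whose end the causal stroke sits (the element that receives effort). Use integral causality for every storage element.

β0 stroke→J1
β1 stroke→J2
β2 stroke→J1
β3 stroke→I1
β4 stroke→J1
β5 stroke→J2
β6 stroke→Sf1

#2 stroke at J1  (Se1: effort source, stroke at far end)
#6 stroke at Sf1  (Sf1: flow source, stroke at near end)
#1 stroke at J2  (J2 flow already set via bond 6)
#5 stroke at J2  (1-jn J2 has f-setter on 6)
#0 stroke at J1  (GY1 both-in/both-out from 1)
#3 stroke at I1  (I1: I, integral causality)
#4 stroke at J1  (1-jn J1 has f-setter on 3)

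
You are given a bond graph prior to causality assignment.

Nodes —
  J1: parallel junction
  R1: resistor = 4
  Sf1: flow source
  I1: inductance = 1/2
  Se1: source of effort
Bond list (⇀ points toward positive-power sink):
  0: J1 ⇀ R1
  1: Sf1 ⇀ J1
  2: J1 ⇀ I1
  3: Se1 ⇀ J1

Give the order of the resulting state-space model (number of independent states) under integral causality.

1  (I1 all integral)

bond 1 →Sf1  (Sf1 fixes flow; stroke at Sf1)
bond 3 →J1  (Se1 fixes effort; stroke away)
bond 0 →R1  (J1 effort already set via bond 3)
bond 2 →I1  (J1: bond 3 brought effort, rest push out)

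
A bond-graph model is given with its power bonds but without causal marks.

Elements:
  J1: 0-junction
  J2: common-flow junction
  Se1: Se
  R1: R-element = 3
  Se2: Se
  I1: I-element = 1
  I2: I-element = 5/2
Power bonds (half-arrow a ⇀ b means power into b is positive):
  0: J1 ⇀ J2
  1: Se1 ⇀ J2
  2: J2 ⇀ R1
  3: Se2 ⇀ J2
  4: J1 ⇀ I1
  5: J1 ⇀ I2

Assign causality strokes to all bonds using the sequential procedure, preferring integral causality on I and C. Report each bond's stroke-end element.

bond 1 stroke→J2  (source Se1 imposes e)
bond 3 stroke→J2  (Se2 fixes effort; stroke away)
bond 4 stroke→I1  (I1 integral (f out))
bond 5 stroke→I2  (prefer integral on I2)
bond 0 stroke→J1  (J1: last free bond brings effort in)
bond 2 stroke→J2  (J2 flow already set via bond 0)

β0 stroke at J1
β1 stroke at J2
β2 stroke at J2
β3 stroke at J2
β4 stroke at I1
β5 stroke at I2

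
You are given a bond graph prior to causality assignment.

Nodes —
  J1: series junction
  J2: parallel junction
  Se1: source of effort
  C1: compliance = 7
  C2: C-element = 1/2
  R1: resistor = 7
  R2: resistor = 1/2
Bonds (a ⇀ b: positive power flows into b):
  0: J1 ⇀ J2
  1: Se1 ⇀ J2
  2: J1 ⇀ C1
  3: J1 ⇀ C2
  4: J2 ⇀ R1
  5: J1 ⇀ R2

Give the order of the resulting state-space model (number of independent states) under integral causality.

2  (C1, C2 all integral)

β1 |J2  (Se1 fixes effort; stroke away)
β0 |J1  (J2: bond 1 brought effort, rest push out)
β4 |R1  (J2: bond 1 brought effort, rest push out)
β2 |J1  (C1 integral (e out))
β3 |J1  (prefer integral on C2)
β5 |R2  (only one flow-in slot at J1)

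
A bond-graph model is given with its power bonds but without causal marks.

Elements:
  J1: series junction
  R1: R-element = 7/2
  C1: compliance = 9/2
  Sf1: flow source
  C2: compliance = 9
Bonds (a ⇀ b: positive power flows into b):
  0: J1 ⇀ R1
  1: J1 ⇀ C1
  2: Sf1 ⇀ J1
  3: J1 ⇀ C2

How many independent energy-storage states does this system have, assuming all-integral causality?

2  (C1, C2 all integral)

β2 →Sf1  (Sf1: flow source, stroke at near end)
β0 →J1  (common-f at J1 fixed by 2)
β1 →J1  (J1 flow already set via bond 2)
β3 →J1  (common-f at J1 fixed by 2)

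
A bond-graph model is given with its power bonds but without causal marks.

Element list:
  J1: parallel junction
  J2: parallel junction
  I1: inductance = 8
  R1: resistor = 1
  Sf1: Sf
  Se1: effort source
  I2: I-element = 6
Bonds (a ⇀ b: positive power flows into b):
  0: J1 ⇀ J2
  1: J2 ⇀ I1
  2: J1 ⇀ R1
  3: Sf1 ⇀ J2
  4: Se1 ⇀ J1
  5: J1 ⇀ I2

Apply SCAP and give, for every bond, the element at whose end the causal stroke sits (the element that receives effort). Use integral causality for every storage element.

β0 →J2
β1 →I1
β2 →R1
β3 →Sf1
β4 →J1
β5 →I2

bond 3 stroke at Sf1  (Sf1 (Sf) sets flow on bond)
bond 4 stroke at J1  (source Se1 imposes e)
bond 0 stroke at J2  (0-jn J1 has e-setter on 4)
bond 2 stroke at R1  (J1: bond 4 brought effort, rest push out)
bond 5 stroke at I2  (common-e at J1 fixed by 4)
bond 1 stroke at I1  (J2: bond 0 brought effort, rest push out)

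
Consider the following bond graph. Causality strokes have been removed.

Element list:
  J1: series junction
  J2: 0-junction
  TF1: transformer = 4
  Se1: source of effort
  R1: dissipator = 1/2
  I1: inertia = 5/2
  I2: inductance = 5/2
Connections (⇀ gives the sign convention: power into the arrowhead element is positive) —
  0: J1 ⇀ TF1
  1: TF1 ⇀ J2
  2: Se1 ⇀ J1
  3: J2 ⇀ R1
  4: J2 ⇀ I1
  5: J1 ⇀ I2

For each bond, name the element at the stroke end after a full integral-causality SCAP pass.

β0 stroke→J1
β1 stroke→TF1
β2 stroke→J1
β3 stroke→J2
β4 stroke→I1
β5 stroke→I2

#2 stroke→J1  (source Se1 imposes e)
#4 stroke→I1  (I1 outputs flow p/I1)
#5 stroke→I2  (I2 outputs flow p/I2)
#0 stroke→J1  (common-f at J1 fixed by 5)
#1 stroke→TF1  (TF1: transformer flips bond 0)
#3 stroke→J2  (only one effort-in slot at J2)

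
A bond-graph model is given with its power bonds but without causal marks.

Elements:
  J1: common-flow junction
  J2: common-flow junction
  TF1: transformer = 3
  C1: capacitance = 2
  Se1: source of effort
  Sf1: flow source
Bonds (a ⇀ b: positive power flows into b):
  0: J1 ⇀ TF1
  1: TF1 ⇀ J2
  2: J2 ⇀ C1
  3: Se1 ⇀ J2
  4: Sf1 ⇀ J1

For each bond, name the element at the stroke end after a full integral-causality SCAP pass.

#0 stroke→J1
#1 stroke→TF1
#2 stroke→J2
#3 stroke→J2
#4 stroke→Sf1

#3 stroke at J2  (source Se1 imposes e)
#4 stroke at Sf1  (Sf1 fixes flow; stroke at Sf1)
#0 stroke at J1  (J1: bond 4 brought flow, rest push out)
#1 stroke at TF1  (TF1 one-in-one-out from 0)
#2 stroke at J2  (1-jn J2 has f-setter on 1)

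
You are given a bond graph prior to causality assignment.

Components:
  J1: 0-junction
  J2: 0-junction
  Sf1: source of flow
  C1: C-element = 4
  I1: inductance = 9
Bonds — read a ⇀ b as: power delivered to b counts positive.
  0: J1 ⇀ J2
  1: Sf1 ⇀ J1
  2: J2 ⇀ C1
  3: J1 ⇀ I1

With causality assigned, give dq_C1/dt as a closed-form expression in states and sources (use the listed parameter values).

b1 stroke at Sf1  (source Sf1 imposes f)
b2 stroke at J2  (C1 outputs effort q/C1)
b0 stroke at J1  (common-e at J2 fixed by 2)
b3 stroke at I1  (0-jn J1 has e-setter on 0)

dq_C1/dt = F_Sf1 - p_I1/9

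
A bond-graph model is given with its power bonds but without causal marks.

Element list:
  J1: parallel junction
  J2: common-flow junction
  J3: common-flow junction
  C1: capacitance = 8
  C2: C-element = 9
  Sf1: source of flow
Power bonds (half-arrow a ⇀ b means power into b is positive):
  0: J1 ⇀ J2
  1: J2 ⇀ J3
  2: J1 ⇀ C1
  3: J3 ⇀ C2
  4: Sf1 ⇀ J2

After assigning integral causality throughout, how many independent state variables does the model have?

2  (C1, C2 all integral)

b4 |Sf1  (Sf1 fixes flow; stroke at Sf1)
b0 |J2  (J2 flow already set via bond 4)
b1 |J2  (J2: bond 4 brought flow, rest push out)
b3 |J3  (common-f at J3 fixed by 1)
b2 |J1  (J1 needs exactly one e-in)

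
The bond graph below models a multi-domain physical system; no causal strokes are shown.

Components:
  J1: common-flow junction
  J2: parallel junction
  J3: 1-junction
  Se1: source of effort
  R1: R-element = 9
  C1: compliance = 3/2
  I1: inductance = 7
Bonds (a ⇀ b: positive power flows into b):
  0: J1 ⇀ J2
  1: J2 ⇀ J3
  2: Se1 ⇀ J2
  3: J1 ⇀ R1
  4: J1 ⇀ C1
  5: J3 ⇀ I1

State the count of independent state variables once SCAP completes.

b2 |J2  (Se1: effort source, stroke at far end)
b0 |J1  (0-jn J2 has e-setter on 2)
b1 |J3  (J2: bond 2 brought effort, rest push out)
b5 |I1  (J3 needs exactly one f-in)
b4 |J1  (C1 outputs effort q/C1)
b3 |R1  (J1: last free bond brings flow in)

2  (C1, I1 all integral)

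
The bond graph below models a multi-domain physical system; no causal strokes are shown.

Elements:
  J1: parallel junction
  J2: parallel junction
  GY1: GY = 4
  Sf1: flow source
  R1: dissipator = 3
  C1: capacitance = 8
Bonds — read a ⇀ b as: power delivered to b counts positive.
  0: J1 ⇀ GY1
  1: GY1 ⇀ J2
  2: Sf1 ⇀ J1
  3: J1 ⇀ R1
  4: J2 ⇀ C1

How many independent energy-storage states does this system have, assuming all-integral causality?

1  (C1 all integral)

β2 →Sf1  (Sf1 fixes flow; stroke at Sf1)
β4 →J2  (C1: C, integral causality)
β1 →GY1  (J2 effort already set via bond 4)
β0 →GY1  (GY1 both-in/both-out from 1)
β3 →J1  (J1: last free bond brings effort in)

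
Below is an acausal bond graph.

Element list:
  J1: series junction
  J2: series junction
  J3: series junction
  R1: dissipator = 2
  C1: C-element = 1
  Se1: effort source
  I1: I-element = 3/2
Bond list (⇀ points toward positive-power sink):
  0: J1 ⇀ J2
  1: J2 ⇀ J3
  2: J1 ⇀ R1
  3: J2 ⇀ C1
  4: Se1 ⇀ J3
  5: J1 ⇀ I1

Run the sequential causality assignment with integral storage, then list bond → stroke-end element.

b0 →J1
b1 →J2
b2 →J1
b3 →J2
b4 →J3
b5 →I1

β4 |J3  (Se1 (Se) sets effort on bond)
β1 |J2  (J3: last free bond brings flow in)
β3 |J2  (C1 integral (e out))
β0 |J1  (J2: last free bond brings flow in)
β5 |I1  (I1: I, integral causality)
β2 |J1  (common-f at J1 fixed by 5)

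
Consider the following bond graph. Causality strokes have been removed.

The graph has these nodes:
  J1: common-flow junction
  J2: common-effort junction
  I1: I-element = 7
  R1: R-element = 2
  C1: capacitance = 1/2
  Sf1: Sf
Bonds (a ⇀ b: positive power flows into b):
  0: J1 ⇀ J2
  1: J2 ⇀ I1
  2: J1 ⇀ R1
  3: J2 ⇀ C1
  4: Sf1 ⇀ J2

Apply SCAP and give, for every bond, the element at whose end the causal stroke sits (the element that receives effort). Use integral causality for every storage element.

bond 0 →J1
bond 1 →I1
bond 2 →R1
bond 3 →J2
bond 4 →Sf1

β4 stroke→Sf1  (source Sf1 imposes f)
β1 stroke→I1  (I1 integral (f out))
β3 stroke→J2  (C1: C, integral causality)
β0 stroke→J1  (J2: bond 3 brought effort, rest push out)
β2 stroke→R1  (J1: last free bond brings flow in)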